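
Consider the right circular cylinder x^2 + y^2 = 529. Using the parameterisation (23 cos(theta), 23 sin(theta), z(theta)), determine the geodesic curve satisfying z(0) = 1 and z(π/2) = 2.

Parameterise the cylinder of radius R = 23 as
    r(θ) = (23 cos θ, 23 sin θ, z(θ)).
The arc-length element is
    ds = sqrt(529 + (dz/dθ)^2) dθ,
so the Lagrangian is L = sqrt(529 + z'^2).
L depends on z' only, not on z or θ, so ∂L/∂z = 0 and
    ∂L/∂z' = z' / sqrt(529 + z'^2).
The Euler-Lagrange equation gives
    d/dθ( z' / sqrt(529 + z'^2) ) = 0,
so z' is constant. Integrating once:
    z(θ) = a θ + b,
a helix on the cylinder (a straight line when the cylinder is unrolled). The constants a, b are determined by the endpoint conditions.
With endpoint conditions z(0) = 1 and z(π/2) = 2: from z(0) = b we get b = 1, and a·π/2 + 1 = 2 gives a = 2/π, so
    z(θ) = (2/π) θ + 1.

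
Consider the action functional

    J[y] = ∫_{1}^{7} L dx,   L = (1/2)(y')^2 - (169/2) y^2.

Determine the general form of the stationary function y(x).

The Lagrangian is L = (1/2)(y')^2 - (169/2) y^2.
∂L/∂y = -169y.
∂L/∂y' = y'.
The Euler-Lagrange equation d/dx(∂L/∂y') − ∂L/∂y = 0 becomes:
    y'' + 169 y = 0
General solution: y(x) = A sin(13x) + B cos(13x), where A and B are arbitrary constants fixed by the endpoint conditions.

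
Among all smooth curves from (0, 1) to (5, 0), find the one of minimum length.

Arc-length functional: J[y] = ∫ sqrt(1 + (y')^2) dx.
Lagrangian L = sqrt(1 + (y')^2) has no explicit y dependence, so ∂L/∂y = 0 and the Euler-Lagrange equation gives
    d/dx( y' / sqrt(1 + (y')^2) ) = 0  ⇒  y' / sqrt(1 + (y')^2) = const.
Hence y' is constant, so y(x) is affine.
Fitting the endpoints (0, 1) and (5, 0):
    slope m = (0 − 1) / (5 − 0) = -1/5,
    intercept c = 1 − m·0 = 1.
Extremal: y(x) = (-1/5) x + 1.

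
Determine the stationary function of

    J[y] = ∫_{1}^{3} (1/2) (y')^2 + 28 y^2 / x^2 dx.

The Lagrangian is L = (1/2) (y')^2 + 28 y^2 / x^2.
Compute ∂L/∂y = 56y/x^2, ∂L/∂y' = y'.
The Euler-Lagrange equation d/dx(∂L/∂y') − ∂L/∂y = 0 reduces to
    y'' − 56/x^2 · y = 0  (x > 0).
Its general solution is
    y(x) = A x^8 + B x^(-7),
with A, B fixed by the endpoint conditions.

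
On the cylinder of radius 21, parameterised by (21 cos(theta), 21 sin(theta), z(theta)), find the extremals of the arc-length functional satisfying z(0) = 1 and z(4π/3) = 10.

Parameterise the cylinder of radius R = 21 as
    r(θ) = (21 cos θ, 21 sin θ, z(θ)).
The arc-length element is
    ds = sqrt(441 + (dz/dθ)^2) dθ,
so the Lagrangian is L = sqrt(441 + z'^2).
L depends on z' only, not on z or θ, so ∂L/∂z = 0 and
    ∂L/∂z' = z' / sqrt(441 + z'^2).
The Euler-Lagrange equation gives
    d/dθ( z' / sqrt(441 + z'^2) ) = 0,
so z' is constant. Integrating once:
    z(θ) = a θ + b,
a helix on the cylinder (a straight line when the cylinder is unrolled). The constants a, b are determined by the endpoint conditions.
With endpoint conditions z(0) = 1 and z(4π/3) = 10: from z(0) = b we get b = 1, and a·4π/3 + 1 = 10 gives a = 27/(4π), so
    z(θ) = (27/(4π)) θ + 1.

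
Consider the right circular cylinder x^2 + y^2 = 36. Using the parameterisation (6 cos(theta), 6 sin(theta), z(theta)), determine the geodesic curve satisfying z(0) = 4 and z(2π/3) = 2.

Parameterise the cylinder of radius R = 6 as
    r(θ) = (6 cos θ, 6 sin θ, z(θ)).
The arc-length element is
    ds = sqrt(36 + (dz/dθ)^2) dθ,
so the Lagrangian is L = sqrt(36 + z'^2).
L depends on z' only, not on z or θ, so ∂L/∂z = 0 and
    ∂L/∂z' = z' / sqrt(36 + z'^2).
The Euler-Lagrange equation gives
    d/dθ( z' / sqrt(36 + z'^2) ) = 0,
so z' is constant. Integrating once:
    z(θ) = a θ + b,
a helix on the cylinder (a straight line when the cylinder is unrolled). The constants a, b are determined by the endpoint conditions.
With endpoint conditions z(0) = 4 and z(2π/3) = 2: from z(0) = b we get b = 4, and a·2π/3 + 4 = 2 gives a = -3/π, so
    z(θ) = (-3/π) θ + 4.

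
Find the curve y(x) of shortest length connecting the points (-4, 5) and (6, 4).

Arc-length functional: J[y] = ∫ sqrt(1 + (y')^2) dx.
Lagrangian L = sqrt(1 + (y')^2) has no explicit y dependence, so ∂L/∂y = 0 and the Euler-Lagrange equation gives
    d/dx( y' / sqrt(1 + (y')^2) ) = 0  ⇒  y' / sqrt(1 + (y')^2) = const.
Hence y' is constant, so y(x) is affine.
Fitting the endpoints (-4, 5) and (6, 4):
    slope m = (4 − 5) / (6 − (-4)) = -1/10,
    intercept c = 5 − m·(-4) = 23/5.
Extremal: y(x) = (-1/10) x + 23/5.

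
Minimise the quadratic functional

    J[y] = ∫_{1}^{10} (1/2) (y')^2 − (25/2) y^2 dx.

The Lagrangian is L = (1/2) (y')^2 − (25/2) y^2.
Compute ∂L/∂y = -25y, ∂L/∂y' = y'.
The Euler-Lagrange equation d/dx(∂L/∂y') − ∂L/∂y = 0 reduces to
    y'' + 25 y = 0.
Its general solution is
    y(x) = A sin(5x) + B cos(5x),
with A, B fixed by the endpoint conditions.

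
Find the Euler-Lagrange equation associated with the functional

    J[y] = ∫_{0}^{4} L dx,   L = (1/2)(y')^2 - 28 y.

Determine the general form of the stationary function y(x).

The Lagrangian is L = (1/2)(y')^2 - 28 y.
∂L/∂y = -28.
∂L/∂y' = y'.
The Euler-Lagrange equation d/dx(∂L/∂y') − ∂L/∂y = 0 becomes:
    y'' + 28 = 0
General solution: y(x) = -14 x^2 + A x + B, where A and B are arbitrary constants fixed by the endpoint conditions.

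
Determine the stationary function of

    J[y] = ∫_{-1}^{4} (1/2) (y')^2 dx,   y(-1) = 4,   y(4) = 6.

The Lagrangian is L = (1/2) (y')^2.
Compute ∂L/∂y = 0, ∂L/∂y' = y'.
The Euler-Lagrange equation d/dx(∂L/∂y') − ∂L/∂y = 0 reduces to
    y'' = 0.
Its general solution is
    y(x) = A x + B,
with A, B fixed by the endpoint conditions.
Applying the endpoint conditions y(-1) = 4 and y(4) = 6: solve A·-1 + B = 4 and A·4 + B = 6. Subtracting gives A(4 − -1) = 6 − 4, so A = 2/5, and B = 4 − A·-1 = 22/5. Therefore
    y(x) = (2/5) x + 22/5.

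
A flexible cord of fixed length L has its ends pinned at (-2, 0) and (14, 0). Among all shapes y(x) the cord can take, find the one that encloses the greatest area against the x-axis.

Set up the augmented Lagrangian using a multiplier λ for the length constraint:
    F(y, y') = y − λ sqrt(1 + y'^2).
F has no explicit x dependence, so the Beltrami identity yields a first integral
    F − y' ∂F/∂y' = C.
Compute ∂F/∂y' = −λ y' / sqrt(1 + y'^2). Then
    y − λ sqrt(1 + y'^2) + λ y'^2 / sqrt(1 + y'^2) = C
    ⇒  y − λ / sqrt(1 + y'^2) = C.
Solving for y' and integrating gives
    (x − a)^2 + (y − b)^2 = λ^2,
a circular arc of radius λ. The constants a, b are determined by the endpoint conditions y(-2) = y(14) = 0, and λ is fixed implicitly by the length constraint
    ∫_{-2}^{14} sqrt(1 + y'^2) dx = L.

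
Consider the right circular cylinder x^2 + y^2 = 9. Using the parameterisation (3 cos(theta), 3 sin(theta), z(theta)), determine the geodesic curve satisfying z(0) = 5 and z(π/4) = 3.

Parameterise the cylinder of radius R = 3 as
    r(θ) = (3 cos θ, 3 sin θ, z(θ)).
The arc-length element is
    ds = sqrt(9 + (dz/dθ)^2) dθ,
so the Lagrangian is L = sqrt(9 + z'^2).
L depends on z' only, not on z or θ, so ∂L/∂z = 0 and
    ∂L/∂z' = z' / sqrt(9 + z'^2).
The Euler-Lagrange equation gives
    d/dθ( z' / sqrt(9 + z'^2) ) = 0,
so z' is constant. Integrating once:
    z(θ) = a θ + b,
a helix on the cylinder (a straight line when the cylinder is unrolled). The constants a, b are determined by the endpoint conditions.
With endpoint conditions z(0) = 5 and z(π/4) = 3: from z(0) = b we get b = 5, and a·π/4 + 5 = 3 gives a = -8/π, so
    z(θ) = (-8/π) θ + 5.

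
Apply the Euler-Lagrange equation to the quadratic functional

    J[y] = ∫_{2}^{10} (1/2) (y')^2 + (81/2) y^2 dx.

The Lagrangian is L = (1/2) (y')^2 + (81/2) y^2.
Compute ∂L/∂y = 81y, ∂L/∂y' = y'.
The Euler-Lagrange equation d/dx(∂L/∂y') − ∂L/∂y = 0 reduces to
    y'' − 81 y = 0.
Its general solution is
    y(x) = A e^(9x) + B e^(−9x),
with A, B fixed by the endpoint conditions.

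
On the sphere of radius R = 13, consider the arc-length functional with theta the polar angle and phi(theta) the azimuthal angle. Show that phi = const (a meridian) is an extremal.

On the sphere of radius R = 13 with spherical coordinates (θ, φ), the induced metric is
    ds^2 = 169(dθ^2 + sin^2(θ) dφ^2).
Using θ as the parameter, the arc-length functional becomes
    J[φ] = ∫ 13 sqrt(1 + sin^2(θ) (dφ/dθ)^2) dθ.
So L = 13 sqrt(1 + sin^2(θ) φ'^2). Compute
    ∂L/∂φ = 0  (L has no explicit φ dependence),
    ∂L/∂φ' = 13 sin^2(θ) φ' / sqrt(1 + sin^2(θ) φ'^2).
For the candidate φ(θ) = c (constant), φ' = 0, so ∂L/∂φ' evaluated along the candidate vanishes, and ∂L/∂φ is identically zero. Hence
    d/dθ(∂L/∂φ') − ∂L/∂φ = 0
is satisfied. Therefore meridians φ = const are extremals of arc length — they are geodesics on the sphere.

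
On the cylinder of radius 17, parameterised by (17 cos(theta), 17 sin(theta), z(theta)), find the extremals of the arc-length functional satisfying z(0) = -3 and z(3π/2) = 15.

Parameterise the cylinder of radius R = 17 as
    r(θ) = (17 cos θ, 17 sin θ, z(θ)).
The arc-length element is
    ds = sqrt(289 + (dz/dθ)^2) dθ,
so the Lagrangian is L = sqrt(289 + z'^2).
L depends on z' only, not on z or θ, so ∂L/∂z = 0 and
    ∂L/∂z' = z' / sqrt(289 + z'^2).
The Euler-Lagrange equation gives
    d/dθ( z' / sqrt(289 + z'^2) ) = 0,
so z' is constant. Integrating once:
    z(θ) = a θ + b,
a helix on the cylinder (a straight line when the cylinder is unrolled). The constants a, b are determined by the endpoint conditions.
With endpoint conditions z(0) = -3 and z(3π/2) = 15: from z(0) = b we get b = -3, and a·3π/2 + -3 = 15 gives a = 12/π, so
    z(θ) = (12/π) θ − 3.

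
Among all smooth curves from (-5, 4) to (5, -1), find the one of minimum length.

Arc-length functional: J[y] = ∫ sqrt(1 + (y')^2) dx.
Lagrangian L = sqrt(1 + (y')^2) has no explicit y dependence, so ∂L/∂y = 0 and the Euler-Lagrange equation gives
    d/dx( y' / sqrt(1 + (y')^2) ) = 0  ⇒  y' / sqrt(1 + (y')^2) = const.
Hence y' is constant, so y(x) is affine.
Fitting the endpoints (-5, 4) and (5, -1):
    slope m = ((-1) − 4) / (5 − (-5)) = -1/2,
    intercept c = 4 − m·(-5) = 3/2.
Extremal: y(x) = (-1/2) x + 3/2.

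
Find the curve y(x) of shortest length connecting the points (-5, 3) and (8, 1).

Arc-length functional: J[y] = ∫ sqrt(1 + (y')^2) dx.
Lagrangian L = sqrt(1 + (y')^2) has no explicit y dependence, so ∂L/∂y = 0 and the Euler-Lagrange equation gives
    d/dx( y' / sqrt(1 + (y')^2) ) = 0  ⇒  y' / sqrt(1 + (y')^2) = const.
Hence y' is constant, so y(x) is affine.
Fitting the endpoints (-5, 3) and (8, 1):
    slope m = (1 − 3) / (8 − (-5)) = -2/13,
    intercept c = 3 − m·(-5) = 29/13.
Extremal: y(x) = (-2/13) x + 29/13.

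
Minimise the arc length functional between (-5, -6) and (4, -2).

Arc-length functional: J[y] = ∫ sqrt(1 + (y')^2) dx.
Lagrangian L = sqrt(1 + (y')^2) has no explicit y dependence, so ∂L/∂y = 0 and the Euler-Lagrange equation gives
    d/dx( y' / sqrt(1 + (y')^2) ) = 0  ⇒  y' / sqrt(1 + (y')^2) = const.
Hence y' is constant, so y(x) is affine.
Fitting the endpoints (-5, -6) and (4, -2):
    slope m = ((-2) − (-6)) / (4 − (-5)) = 4/9,
    intercept c = (-6) − m·(-5) = -34/9.
Extremal: y(x) = (4/9) x - 34/9.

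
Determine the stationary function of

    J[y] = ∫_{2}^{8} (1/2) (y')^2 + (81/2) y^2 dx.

The Lagrangian is L = (1/2) (y')^2 + (81/2) y^2.
Compute ∂L/∂y = 81y, ∂L/∂y' = y'.
The Euler-Lagrange equation d/dx(∂L/∂y') − ∂L/∂y = 0 reduces to
    y'' − 81 y = 0.
Its general solution is
    y(x) = A e^(9x) + B e^(−9x),
with A, B fixed by the endpoint conditions.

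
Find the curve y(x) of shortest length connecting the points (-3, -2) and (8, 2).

Arc-length functional: J[y] = ∫ sqrt(1 + (y')^2) dx.
Lagrangian L = sqrt(1 + (y')^2) has no explicit y dependence, so ∂L/∂y = 0 and the Euler-Lagrange equation gives
    d/dx( y' / sqrt(1 + (y')^2) ) = 0  ⇒  y' / sqrt(1 + (y')^2) = const.
Hence y' is constant, so y(x) is affine.
Fitting the endpoints (-3, -2) and (8, 2):
    slope m = (2 − (-2)) / (8 − (-3)) = 4/11,
    intercept c = (-2) − m·(-3) = -10/11.
Extremal: y(x) = (4/11) x - 10/11.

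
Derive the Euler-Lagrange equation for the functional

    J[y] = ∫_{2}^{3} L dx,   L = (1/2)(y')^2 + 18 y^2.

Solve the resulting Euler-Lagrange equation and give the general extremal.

The Lagrangian is L = (1/2)(y')^2 + 18 y^2.
∂L/∂y = 36y.
∂L/∂y' = y'.
The Euler-Lagrange equation d/dx(∂L/∂y') − ∂L/∂y = 0 becomes:
    y'' - 36 y = 0
General solution: y(x) = A e^(6x) + B e^(-6x), where A and B are arbitrary constants fixed by the endpoint conditions.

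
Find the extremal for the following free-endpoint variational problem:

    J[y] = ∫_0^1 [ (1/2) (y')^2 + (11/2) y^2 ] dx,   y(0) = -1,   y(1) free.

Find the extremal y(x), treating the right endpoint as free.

The Lagrangian L = (1/2) (y')^2 + (11/2) y^2 gives
    ∂L/∂y = 11 y,   ∂L/∂y' = y'.
Euler-Lagrange: y'' − 11 y = 0.
With k = sqrt(11), the general solution is
    y(x) = A cosh(sqrt(11) x) + B sinh(sqrt(11) x).
Fixed left endpoint y(0) = -1 ⇒ A = -1.
The right endpoint x = 1 is free, so the natural (transversality) condition is ∂L/∂y' |_{x=1} = 0, i.e. y'(1) = 0.
Compute y'(x) = A k sinh(k x) + B k cosh(k x), so
    y'(1) = A k sinh(k·1) + B k cosh(k·1) = 0
    ⇒ B = −A tanh(k·1) = tanh(sqrt(11)·1).
Therefore the extremal is
    y(x) = −cosh(sqrt(11) x) + tanh(sqrt(11)·1) sinh(sqrt(11) x).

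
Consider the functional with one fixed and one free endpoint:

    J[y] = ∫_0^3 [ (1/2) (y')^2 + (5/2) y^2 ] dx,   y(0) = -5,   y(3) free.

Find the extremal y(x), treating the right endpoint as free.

The Lagrangian L = (1/2) (y')^2 + (5/2) y^2 gives
    ∂L/∂y = 5 y,   ∂L/∂y' = y'.
Euler-Lagrange: y'' − 5 y = 0.
With k = sqrt(5), the general solution is
    y(x) = A cosh(sqrt(5) x) + B sinh(sqrt(5) x).
Fixed left endpoint y(0) = -5 ⇒ A = -5.
The right endpoint x = 3 is free, so the natural (transversality) condition is ∂L/∂y' |_{x=3} = 0, i.e. y'(3) = 0.
Compute y'(x) = A k sinh(k x) + B k cosh(k x), so
    y'(3) = A k sinh(k·3) + B k cosh(k·3) = 0
    ⇒ B = −A tanh(k·3) = 5 tanh(sqrt(5)·3).
Therefore the extremal is
    y(x) = −5 cosh(sqrt(5) x) + 5 tanh(sqrt(5)·3) sinh(sqrt(5) x).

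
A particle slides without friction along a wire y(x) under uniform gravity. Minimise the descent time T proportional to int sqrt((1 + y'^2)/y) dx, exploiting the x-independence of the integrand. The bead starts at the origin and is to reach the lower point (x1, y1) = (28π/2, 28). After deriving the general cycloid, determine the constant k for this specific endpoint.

The Lagrangian L = sqrt((1 + y'^2) / y) has no explicit x dependence, so the Beltrami identity applies:
    L − y' ∂L/∂y' = C.
Compute ∂L/∂y' = y' / sqrt(y (1 + y'^2)).
Substitute:
    sqrt((1 + y'^2)/y) − y'·y' / sqrt(y (1 + y'^2))
    = (1 + y'^2) / sqrt(y (1 + y'^2)) − y'^2 / sqrt(y (1 + y'^2))
    = 1 / sqrt(y (1 + y'^2)) = C.
Squaring and rearranging gives the first integral
    y (1 + y'^2) = 1/C^2 =: k   (constant).
Solving this first-order ODE by the substitution
    y = (k/2)(1 − cos θ)
yields the cycloid parameterisation
    x(θ) = (k/2)(θ − sin θ),   y(θ) = (k/2)(1 − cos θ).
The constant k is fixed by the endpoint condition.
Now fit the given lower endpoint (x1, y1) = (28π/2, 28). At the bottom of the first arch (θ = π), the parametric equations give
    y(π) = (k/2)(1 − cos π) = k,
    x(π) = (k/2)(π − sin π) = kπ/2.
Matching y(π) = 28 gives k = 28, consistent with x(π) = 28π/2. Therefore the specific cycloid is
    x(θ) = (28/2)(θ − sin θ),   y(θ) = (28/2)(1 − cos θ).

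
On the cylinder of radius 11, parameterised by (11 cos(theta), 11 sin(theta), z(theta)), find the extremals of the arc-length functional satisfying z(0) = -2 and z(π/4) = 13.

Parameterise the cylinder of radius R = 11 as
    r(θ) = (11 cos θ, 11 sin θ, z(θ)).
The arc-length element is
    ds = sqrt(121 + (dz/dθ)^2) dθ,
so the Lagrangian is L = sqrt(121 + z'^2).
L depends on z' only, not on z or θ, so ∂L/∂z = 0 and
    ∂L/∂z' = z' / sqrt(121 + z'^2).
The Euler-Lagrange equation gives
    d/dθ( z' / sqrt(121 + z'^2) ) = 0,
so z' is constant. Integrating once:
    z(θ) = a θ + b,
a helix on the cylinder (a straight line when the cylinder is unrolled). The constants a, b are determined by the endpoint conditions.
With endpoint conditions z(0) = -2 and z(π/4) = 13: from z(0) = b we get b = -2, and a·π/4 + -2 = 13 gives a = 60/π, so
    z(θ) = (60/π) θ − 2.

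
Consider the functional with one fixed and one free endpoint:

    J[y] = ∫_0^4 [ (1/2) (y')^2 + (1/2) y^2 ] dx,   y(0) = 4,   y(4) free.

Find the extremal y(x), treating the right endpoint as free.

The Lagrangian L = (1/2) (y')^2 + (1/2) y^2 gives
    ∂L/∂y = 1 y,   ∂L/∂y' = y'.
Euler-Lagrange: y'' − y = 0.
With k = 1, the general solution is
    y(x) = A cosh(x) + B sinh(x).
Fixed left endpoint y(0) = 4 ⇒ A = 4.
The right endpoint x = 4 is free, so the natural (transversality) condition is ∂L/∂y' |_{x=4} = 0, i.e. y'(4) = 0.
Compute y'(x) = A k sinh(k x) + B k cosh(k x), so
    y'(4) = A k sinh(k·4) + B k cosh(k·4) = 0
    ⇒ B = −A tanh(k·4) = − 4 tanh(1·4).
Therefore the extremal is
    y(x) = 4 cosh(1 x) − 4 tanh(1·4) sinh(1 x).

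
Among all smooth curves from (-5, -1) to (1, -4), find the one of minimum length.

Arc-length functional: J[y] = ∫ sqrt(1 + (y')^2) dx.
Lagrangian L = sqrt(1 + (y')^2) has no explicit y dependence, so ∂L/∂y = 0 and the Euler-Lagrange equation gives
    d/dx( y' / sqrt(1 + (y')^2) ) = 0  ⇒  y' / sqrt(1 + (y')^2) = const.
Hence y' is constant, so y(x) is affine.
Fitting the endpoints (-5, -1) and (1, -4):
    slope m = ((-4) − (-1)) / (1 − (-5)) = -1/2,
    intercept c = (-1) − m·(-5) = -7/2.
Extremal: y(x) = (-1/2) x - 7/2.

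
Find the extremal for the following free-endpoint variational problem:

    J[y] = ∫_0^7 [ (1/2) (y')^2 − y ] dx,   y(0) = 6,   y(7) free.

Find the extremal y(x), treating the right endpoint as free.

The Lagrangian L = (1/2) (y')^2 − y gives
    ∂L/∂y = −1,   ∂L/∂y' = y'.
Euler-Lagrange: d/dx(y') − (−1) = 0, i.e. y'' + 1 = 0, so
    y(x) = −(1/2) x^2 + C1 x + C2.
Fixed left endpoint y(0) = 6 ⇒ C2 = 6.
The right endpoint x = 7 is free, so the natural (transversality) condition is ∂L/∂y' |_{x=7} = 0, i.e. y'(7) = 0.
Compute y'(x) = −1 x + C1, so y'(7) = −7 + C1 = 0 ⇒ C1 = 7.
Therefore the extremal is
    y(x) = −x^2/2 + 7 x + 6.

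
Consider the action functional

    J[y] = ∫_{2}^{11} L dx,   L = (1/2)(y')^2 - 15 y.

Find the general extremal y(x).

The Lagrangian is L = (1/2)(y')^2 - 15 y.
∂L/∂y = -15.
∂L/∂y' = y'.
The Euler-Lagrange equation d/dx(∂L/∂y') − ∂L/∂y = 0 becomes:
    y'' + 15 = 0
General solution: y(x) = -(15/2) x^2 + A x + B, where A and B are arbitrary constants fixed by the endpoint conditions.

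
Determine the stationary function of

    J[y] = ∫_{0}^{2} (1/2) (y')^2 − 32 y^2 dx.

The Lagrangian is L = (1/2) (y')^2 − 32 y^2.
Compute ∂L/∂y = -64y, ∂L/∂y' = y'.
The Euler-Lagrange equation d/dx(∂L/∂y') − ∂L/∂y = 0 reduces to
    y'' + 64 y = 0.
Its general solution is
    y(x) = A sin(8x) + B cos(8x),
with A, B fixed by the endpoint conditions.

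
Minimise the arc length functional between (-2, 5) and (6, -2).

Arc-length functional: J[y] = ∫ sqrt(1 + (y')^2) dx.
Lagrangian L = sqrt(1 + (y')^2) has no explicit y dependence, so ∂L/∂y = 0 and the Euler-Lagrange equation gives
    d/dx( y' / sqrt(1 + (y')^2) ) = 0  ⇒  y' / sqrt(1 + (y')^2) = const.
Hence y' is constant, so y(x) is affine.
Fitting the endpoints (-2, 5) and (6, -2):
    slope m = ((-2) − 5) / (6 − (-2)) = -7/8,
    intercept c = 5 − m·(-2) = 13/4.
Extremal: y(x) = (-7/8) x + 13/4.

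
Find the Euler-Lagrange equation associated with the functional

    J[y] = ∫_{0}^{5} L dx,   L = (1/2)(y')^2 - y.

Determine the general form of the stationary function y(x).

The Lagrangian is L = (1/2)(y')^2 - y.
∂L/∂y = -1.
∂L/∂y' = y'.
The Euler-Lagrange equation d/dx(∂L/∂y') − ∂L/∂y = 0 becomes:
    y'' + 1 = 0
General solution: y(x) = -x^2/2 + A x + B, where A and B are arbitrary constants fixed by the endpoint conditions.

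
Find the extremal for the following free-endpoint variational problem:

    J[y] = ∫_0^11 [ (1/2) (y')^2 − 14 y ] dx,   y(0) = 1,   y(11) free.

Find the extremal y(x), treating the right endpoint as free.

The Lagrangian L = (1/2) (y')^2 − 14 y gives
    ∂L/∂y = −14,   ∂L/∂y' = y'.
Euler-Lagrange: d/dx(y') − (−14) = 0, i.e. y'' + 14 = 0, so
    y(x) = −(14/2) x^2 + C1 x + C2.
Fixed left endpoint y(0) = 1 ⇒ C2 = 1.
The right endpoint x = 11 is free, so the natural (transversality) condition is ∂L/∂y' |_{x=11} = 0, i.e. y'(11) = 0.
Compute y'(x) = −14 x + C1, so y'(11) = −154 + C1 = 0 ⇒ C1 = 154.
Therefore the extremal is
    y(x) = −7 x^2 + 154 x + 1.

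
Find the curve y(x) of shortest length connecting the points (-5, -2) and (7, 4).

Arc-length functional: J[y] = ∫ sqrt(1 + (y')^2) dx.
Lagrangian L = sqrt(1 + (y')^2) has no explicit y dependence, so ∂L/∂y = 0 and the Euler-Lagrange equation gives
    d/dx( y' / sqrt(1 + (y')^2) ) = 0  ⇒  y' / sqrt(1 + (y')^2) = const.
Hence y' is constant, so y(x) is affine.
Fitting the endpoints (-5, -2) and (7, 4):
    slope m = (4 − (-2)) / (7 − (-5)) = 1/2,
    intercept c = (-2) − m·(-5) = 1/2.
Extremal: y(x) = (1/2) x + 1/2.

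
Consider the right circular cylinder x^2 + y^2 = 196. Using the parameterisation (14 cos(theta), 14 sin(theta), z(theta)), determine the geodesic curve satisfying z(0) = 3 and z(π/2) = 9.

Parameterise the cylinder of radius R = 14 as
    r(θ) = (14 cos θ, 14 sin θ, z(θ)).
The arc-length element is
    ds = sqrt(196 + (dz/dθ)^2) dθ,
so the Lagrangian is L = sqrt(196 + z'^2).
L depends on z' only, not on z or θ, so ∂L/∂z = 0 and
    ∂L/∂z' = z' / sqrt(196 + z'^2).
The Euler-Lagrange equation gives
    d/dθ( z' / sqrt(196 + z'^2) ) = 0,
so z' is constant. Integrating once:
    z(θ) = a θ + b,
a helix on the cylinder (a straight line when the cylinder is unrolled). The constants a, b are determined by the endpoint conditions.
With endpoint conditions z(0) = 3 and z(π/2) = 9: from z(0) = b we get b = 3, and a·π/2 + 3 = 9 gives a = 12/π, so
    z(θ) = (12/π) θ + 3.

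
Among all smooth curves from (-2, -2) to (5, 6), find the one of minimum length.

Arc-length functional: J[y] = ∫ sqrt(1 + (y')^2) dx.
Lagrangian L = sqrt(1 + (y')^2) has no explicit y dependence, so ∂L/∂y = 0 and the Euler-Lagrange equation gives
    d/dx( y' / sqrt(1 + (y')^2) ) = 0  ⇒  y' / sqrt(1 + (y')^2) = const.
Hence y' is constant, so y(x) is affine.
Fitting the endpoints (-2, -2) and (5, 6):
    slope m = (6 − (-2)) / (5 − (-2)) = 8/7,
    intercept c = (-2) − m·(-2) = 2/7.
Extremal: y(x) = (8/7) x + 2/7.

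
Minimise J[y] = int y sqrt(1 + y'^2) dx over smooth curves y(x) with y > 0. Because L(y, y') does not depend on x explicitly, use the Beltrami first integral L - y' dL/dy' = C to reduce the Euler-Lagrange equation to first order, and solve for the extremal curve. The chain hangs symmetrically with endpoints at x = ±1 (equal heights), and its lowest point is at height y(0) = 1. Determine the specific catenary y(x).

The Lagrangian L(y, y') = y sqrt(1 + y'^2) has no explicit x dependence, so the Beltrami identity applies:
    L − y' ∂L/∂y' = C.
Compute ∂L/∂y' = y · y' / sqrt(1 + y'^2). Then
    L − y' ∂L/∂y'
    = y sqrt(1 + y'^2) − y · y'^2 / sqrt(1 + y'^2)
    = y (1 + y'^2 − y'^2) / sqrt(1 + y'^2)
    = y / sqrt(1 + y'^2) = C.
Squaring gives y^2 = C^2 (1 + y'^2), i.e.
    y'^2 = y^2 / C^2 − 1.
Separating variables,
    dy / sqrt(y^2 − C^2) = dx / C,
and integrating gives arccosh(y / C) = (x − a)/C, so
    y(x) = C cosh((x − a)/C),
the catenary. The constants C and a are fixed by the two endpoint conditions (and, for the hanging-chain problem, the length constraint selects C).
Now fit the given data. The endpoints x = ±1 are symmetric at equal height, so the catenary is even about its minimum: a = 0 and y(x) = C cosh(x/C). The lowest point is y(0) = C cosh(0) = C, and we are told y(0) = 1, so C = 1. Therefore
    y(x) = cosh(x),
and at the endpoints
    y(±1) = cosh(1).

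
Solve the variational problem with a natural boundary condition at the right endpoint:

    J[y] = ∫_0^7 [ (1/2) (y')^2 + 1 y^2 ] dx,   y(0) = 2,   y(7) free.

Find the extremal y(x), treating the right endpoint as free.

The Lagrangian L = (1/2) (y')^2 + 1 y^2 gives
    ∂L/∂y = 2 y,   ∂L/∂y' = y'.
Euler-Lagrange: y'' − 2 y = 0.
With k = sqrt(2), the general solution is
    y(x) = A cosh(sqrt(2) x) + B sinh(sqrt(2) x).
Fixed left endpoint y(0) = 2 ⇒ A = 2.
The right endpoint x = 7 is free, so the natural (transversality) condition is ∂L/∂y' |_{x=7} = 0, i.e. y'(7) = 0.
Compute y'(x) = A k sinh(k x) + B k cosh(k x), so
    y'(7) = A k sinh(k·7) + B k cosh(k·7) = 0
    ⇒ B = −A tanh(k·7) = − 2 tanh(sqrt(2)·7).
Therefore the extremal is
    y(x) = 2 cosh(sqrt(2) x) − 2 tanh(sqrt(2)·7) sinh(sqrt(2) x).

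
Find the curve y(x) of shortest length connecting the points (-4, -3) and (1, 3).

Arc-length functional: J[y] = ∫ sqrt(1 + (y')^2) dx.
Lagrangian L = sqrt(1 + (y')^2) has no explicit y dependence, so ∂L/∂y = 0 and the Euler-Lagrange equation gives
    d/dx( y' / sqrt(1 + (y')^2) ) = 0  ⇒  y' / sqrt(1 + (y')^2) = const.
Hence y' is constant, so y(x) is affine.
Fitting the endpoints (-4, -3) and (1, 3):
    slope m = (3 − (-3)) / (1 − (-4)) = 6/5,
    intercept c = (-3) − m·(-4) = 9/5.
Extremal: y(x) = (6/5) x + 9/5.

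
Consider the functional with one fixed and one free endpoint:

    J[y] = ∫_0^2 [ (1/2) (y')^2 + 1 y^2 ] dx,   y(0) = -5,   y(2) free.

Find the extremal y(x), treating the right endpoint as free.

The Lagrangian L = (1/2) (y')^2 + 1 y^2 gives
    ∂L/∂y = 2 y,   ∂L/∂y' = y'.
Euler-Lagrange: y'' − 2 y = 0.
With k = sqrt(2), the general solution is
    y(x) = A cosh(sqrt(2) x) + B sinh(sqrt(2) x).
Fixed left endpoint y(0) = -5 ⇒ A = -5.
The right endpoint x = 2 is free, so the natural (transversality) condition is ∂L/∂y' |_{x=2} = 0, i.e. y'(2) = 0.
Compute y'(x) = A k sinh(k x) + B k cosh(k x), so
    y'(2) = A k sinh(k·2) + B k cosh(k·2) = 0
    ⇒ B = −A tanh(k·2) = 5 tanh(sqrt(2)·2).
Therefore the extremal is
    y(x) = −5 cosh(sqrt(2) x) + 5 tanh(sqrt(2)·2) sinh(sqrt(2) x).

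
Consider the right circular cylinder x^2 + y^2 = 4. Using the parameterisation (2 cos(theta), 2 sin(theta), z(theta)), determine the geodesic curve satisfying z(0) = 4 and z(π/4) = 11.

Parameterise the cylinder of radius R = 2 as
    r(θ) = (2 cos θ, 2 sin θ, z(θ)).
The arc-length element is
    ds = sqrt(4 + (dz/dθ)^2) dθ,
so the Lagrangian is L = sqrt(4 + z'^2).
L depends on z' only, not on z or θ, so ∂L/∂z = 0 and
    ∂L/∂z' = z' / sqrt(4 + z'^2).
The Euler-Lagrange equation gives
    d/dθ( z' / sqrt(4 + z'^2) ) = 0,
so z' is constant. Integrating once:
    z(θ) = a θ + b,
a helix on the cylinder (a straight line when the cylinder is unrolled). The constants a, b are determined by the endpoint conditions.
With endpoint conditions z(0) = 4 and z(π/4) = 11: from z(0) = b we get b = 4, and a·π/4 + 4 = 11 gives a = 28/π, so
    z(θ) = (28/π) θ + 4.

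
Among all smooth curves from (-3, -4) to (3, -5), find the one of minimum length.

Arc-length functional: J[y] = ∫ sqrt(1 + (y')^2) dx.
Lagrangian L = sqrt(1 + (y')^2) has no explicit y dependence, so ∂L/∂y = 0 and the Euler-Lagrange equation gives
    d/dx( y' / sqrt(1 + (y')^2) ) = 0  ⇒  y' / sqrt(1 + (y')^2) = const.
Hence y' is constant, so y(x) is affine.
Fitting the endpoints (-3, -4) and (3, -5):
    slope m = ((-5) − (-4)) / (3 − (-3)) = -1/6,
    intercept c = (-4) − m·(-3) = -9/2.
Extremal: y(x) = (-1/6) x - 9/2.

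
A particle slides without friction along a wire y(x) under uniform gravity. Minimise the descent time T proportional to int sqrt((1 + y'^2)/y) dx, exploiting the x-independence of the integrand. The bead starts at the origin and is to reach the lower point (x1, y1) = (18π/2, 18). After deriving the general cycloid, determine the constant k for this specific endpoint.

The Lagrangian L = sqrt((1 + y'^2) / y) has no explicit x dependence, so the Beltrami identity applies:
    L − y' ∂L/∂y' = C.
Compute ∂L/∂y' = y' / sqrt(y (1 + y'^2)).
Substitute:
    sqrt((1 + y'^2)/y) − y'·y' / sqrt(y (1 + y'^2))
    = (1 + y'^2) / sqrt(y (1 + y'^2)) − y'^2 / sqrt(y (1 + y'^2))
    = 1 / sqrt(y (1 + y'^2)) = C.
Squaring and rearranging gives the first integral
    y (1 + y'^2) = 1/C^2 =: k   (constant).
Solving this first-order ODE by the substitution
    y = (k/2)(1 − cos θ)
yields the cycloid parameterisation
    x(θ) = (k/2)(θ − sin θ),   y(θ) = (k/2)(1 − cos θ).
The constant k is fixed by the endpoint condition.
Now fit the given lower endpoint (x1, y1) = (18π/2, 18). At the bottom of the first arch (θ = π), the parametric equations give
    y(π) = (k/2)(1 − cos π) = k,
    x(π) = (k/2)(π − sin π) = kπ/2.
Matching y(π) = 18 gives k = 18, consistent with x(π) = 18π/2. Therefore the specific cycloid is
    x(θ) = (18/2)(θ − sin θ),   y(θ) = (18/2)(1 − cos θ).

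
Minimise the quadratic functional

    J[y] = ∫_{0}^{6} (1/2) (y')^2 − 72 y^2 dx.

The Lagrangian is L = (1/2) (y')^2 − 72 y^2.
Compute ∂L/∂y = -144y, ∂L/∂y' = y'.
The Euler-Lagrange equation d/dx(∂L/∂y') − ∂L/∂y = 0 reduces to
    y'' + 144 y = 0.
Its general solution is
    y(x) = A sin(12x) + B cos(12x),
with A, B fixed by the endpoint conditions.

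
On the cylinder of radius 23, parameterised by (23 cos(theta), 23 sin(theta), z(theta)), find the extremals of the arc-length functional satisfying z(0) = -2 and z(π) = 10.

Parameterise the cylinder of radius R = 23 as
    r(θ) = (23 cos θ, 23 sin θ, z(θ)).
The arc-length element is
    ds = sqrt(529 + (dz/dθ)^2) dθ,
so the Lagrangian is L = sqrt(529 + z'^2).
L depends on z' only, not on z or θ, so ∂L/∂z = 0 and
    ∂L/∂z' = z' / sqrt(529 + z'^2).
The Euler-Lagrange equation gives
    d/dθ( z' / sqrt(529 + z'^2) ) = 0,
so z' is constant. Integrating once:
    z(θ) = a θ + b,
a helix on the cylinder (a straight line when the cylinder is unrolled). The constants a, b are determined by the endpoint conditions.
With endpoint conditions z(0) = -2 and z(π) = 10: from z(0) = b we get b = -2, and a·π + -2 = 10 gives a = 12/π, so
    z(θ) = (12/π) θ − 2.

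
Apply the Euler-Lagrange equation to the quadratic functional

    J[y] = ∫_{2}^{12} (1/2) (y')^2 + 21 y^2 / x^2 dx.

The Lagrangian is L = (1/2) (y')^2 + 21 y^2 / x^2.
Compute ∂L/∂y = 42y/x^2, ∂L/∂y' = y'.
The Euler-Lagrange equation d/dx(∂L/∂y') − ∂L/∂y = 0 reduces to
    y'' − 42/x^2 · y = 0  (x > 0).
Its general solution is
    y(x) = A x^7 + B x^(-6),
with A, B fixed by the endpoint conditions.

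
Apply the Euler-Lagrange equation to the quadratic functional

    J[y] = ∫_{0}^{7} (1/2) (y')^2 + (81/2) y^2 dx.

The Lagrangian is L = (1/2) (y')^2 + (81/2) y^2.
Compute ∂L/∂y = 81y, ∂L/∂y' = y'.
The Euler-Lagrange equation d/dx(∂L/∂y') − ∂L/∂y = 0 reduces to
    y'' − 81 y = 0.
Its general solution is
    y(x) = A e^(9x) + B e^(−9x),
with A, B fixed by the endpoint conditions.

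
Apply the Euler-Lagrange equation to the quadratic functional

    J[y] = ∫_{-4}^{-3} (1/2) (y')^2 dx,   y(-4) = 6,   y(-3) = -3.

The Lagrangian is L = (1/2) (y')^2.
Compute ∂L/∂y = 0, ∂L/∂y' = y'.
The Euler-Lagrange equation d/dx(∂L/∂y') − ∂L/∂y = 0 reduces to
    y'' = 0.
Its general solution is
    y(x) = A x + B,
with A, B fixed by the endpoint conditions.
Applying the endpoint conditions y(-4) = 6 and y(-3) = -3: solve A·-4 + B = 6 and A·-3 + B = -3. Subtracting gives A(-3 − -4) = -3 − 6, so A = -9, and B = 6 − A·-4 = -30. Therefore
    y(x) = -9 x - 30.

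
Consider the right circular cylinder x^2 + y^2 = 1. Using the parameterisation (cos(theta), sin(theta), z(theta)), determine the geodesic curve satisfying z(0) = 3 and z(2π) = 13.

Parameterise the cylinder of radius R = 1 as
    r(θ) = (cos θ, sin θ, z(θ)).
The arc-length element is
    ds = sqrt(1 + (dz/dθ)^2) dθ,
so the Lagrangian is L = sqrt(1 + z'^2).
L depends on z' only, not on z or θ, so ∂L/∂z = 0 and
    ∂L/∂z' = z' / sqrt(1 + z'^2).
The Euler-Lagrange equation gives
    d/dθ( z' / sqrt(1 + z'^2) ) = 0,
so z' is constant. Integrating once:
    z(θ) = a θ + b,
a helix on the cylinder (a straight line when the cylinder is unrolled). The constants a, b are determined by the endpoint conditions.
With endpoint conditions z(0) = 3 and z(2π) = 13: from z(0) = b we get b = 3, and a·2π + 3 = 13 gives a = 5/π, so
    z(θ) = (5/π) θ + 3.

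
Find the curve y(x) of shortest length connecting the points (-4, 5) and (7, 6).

Arc-length functional: J[y] = ∫ sqrt(1 + (y')^2) dx.
Lagrangian L = sqrt(1 + (y')^2) has no explicit y dependence, so ∂L/∂y = 0 and the Euler-Lagrange equation gives
    d/dx( y' / sqrt(1 + (y')^2) ) = 0  ⇒  y' / sqrt(1 + (y')^2) = const.
Hence y' is constant, so y(x) is affine.
Fitting the endpoints (-4, 5) and (7, 6):
    slope m = (6 − 5) / (7 − (-4)) = 1/11,
    intercept c = 5 − m·(-4) = 59/11.
Extremal: y(x) = (1/11) x + 59/11.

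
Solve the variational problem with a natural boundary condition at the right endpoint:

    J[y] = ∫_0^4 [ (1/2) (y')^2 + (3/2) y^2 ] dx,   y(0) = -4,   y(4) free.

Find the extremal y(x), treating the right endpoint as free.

The Lagrangian L = (1/2) (y')^2 + (3/2) y^2 gives
    ∂L/∂y = 3 y,   ∂L/∂y' = y'.
Euler-Lagrange: y'' − 3 y = 0.
With k = sqrt(3), the general solution is
    y(x) = A cosh(sqrt(3) x) + B sinh(sqrt(3) x).
Fixed left endpoint y(0) = -4 ⇒ A = -4.
The right endpoint x = 4 is free, so the natural (transversality) condition is ∂L/∂y' |_{x=4} = 0, i.e. y'(4) = 0.
Compute y'(x) = A k sinh(k x) + B k cosh(k x), so
    y'(4) = A k sinh(k·4) + B k cosh(k·4) = 0
    ⇒ B = −A tanh(k·4) = 4 tanh(sqrt(3)·4).
Therefore the extremal is
    y(x) = −4 cosh(sqrt(3) x) + 4 tanh(sqrt(3)·4) sinh(sqrt(3) x).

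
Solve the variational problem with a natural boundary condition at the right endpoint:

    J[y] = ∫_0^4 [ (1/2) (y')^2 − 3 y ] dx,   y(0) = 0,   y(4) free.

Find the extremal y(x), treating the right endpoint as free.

The Lagrangian L = (1/2) (y')^2 − 3 y gives
    ∂L/∂y = −3,   ∂L/∂y' = y'.
Euler-Lagrange: d/dx(y') − (−3) = 0, i.e. y'' + 3 = 0, so
    y(x) = −(3/2) x^2 + C1 x + C2.
Fixed left endpoint y(0) = 0 ⇒ C2 = 0.
The right endpoint x = 4 is free, so the natural (transversality) condition is ∂L/∂y' |_{x=4} = 0, i.e. y'(4) = 0.
Compute y'(x) = −3 x + C1, so y'(4) = −12 + C1 = 0 ⇒ C1 = 12.
Therefore the extremal is
    y(x) = −(3/2) x^2 + 12 x.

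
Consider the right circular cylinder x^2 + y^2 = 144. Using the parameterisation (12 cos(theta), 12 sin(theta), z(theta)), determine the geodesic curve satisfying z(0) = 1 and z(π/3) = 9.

Parameterise the cylinder of radius R = 12 as
    r(θ) = (12 cos θ, 12 sin θ, z(θ)).
The arc-length element is
    ds = sqrt(144 + (dz/dθ)^2) dθ,
so the Lagrangian is L = sqrt(144 + z'^2).
L depends on z' only, not on z or θ, so ∂L/∂z = 0 and
    ∂L/∂z' = z' / sqrt(144 + z'^2).
The Euler-Lagrange equation gives
    d/dθ( z' / sqrt(144 + z'^2) ) = 0,
so z' is constant. Integrating once:
    z(θ) = a θ + b,
a helix on the cylinder (a straight line when the cylinder is unrolled). The constants a, b are determined by the endpoint conditions.
With endpoint conditions z(0) = 1 and z(π/3) = 9: from z(0) = b we get b = 1, and a·π/3 + 1 = 9 gives a = 24/π, so
    z(θ) = (24/π) θ + 1.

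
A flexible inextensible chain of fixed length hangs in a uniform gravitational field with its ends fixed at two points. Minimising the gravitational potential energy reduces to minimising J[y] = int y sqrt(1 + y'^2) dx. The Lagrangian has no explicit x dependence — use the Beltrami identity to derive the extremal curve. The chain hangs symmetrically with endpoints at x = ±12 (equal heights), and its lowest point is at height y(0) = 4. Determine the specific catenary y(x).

The Lagrangian L(y, y') = y sqrt(1 + y'^2) has no explicit x dependence, so the Beltrami identity applies:
    L − y' ∂L/∂y' = C.
Compute ∂L/∂y' = y · y' / sqrt(1 + y'^2). Then
    L − y' ∂L/∂y'
    = y sqrt(1 + y'^2) − y · y'^2 / sqrt(1 + y'^2)
    = y (1 + y'^2 − y'^2) / sqrt(1 + y'^2)
    = y / sqrt(1 + y'^2) = C.
Squaring gives y^2 = C^2 (1 + y'^2), i.e.
    y'^2 = y^2 / C^2 − 1.
Separating variables,
    dy / sqrt(y^2 − C^2) = dx / C,
and integrating gives arccosh(y / C) = (x − a)/C, so
    y(x) = C cosh((x − a)/C),
the catenary. The constants C and a are fixed by the two endpoint conditions (and, for the hanging-chain problem, the length constraint selects C).
Now fit the given data. The endpoints x = ±12 are symmetric at equal height, so the catenary is even about its minimum: a = 0 and y(x) = C cosh(x/C). The lowest point is y(0) = C cosh(0) = C, and we are told y(0) = 4, so C = 4. Therefore
    y(x) = 4 cosh(x/4),
and at the endpoints
    y(±12) = 4 cosh(12/4).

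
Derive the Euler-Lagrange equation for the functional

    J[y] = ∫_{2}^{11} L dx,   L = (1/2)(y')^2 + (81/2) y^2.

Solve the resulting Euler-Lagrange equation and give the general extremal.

The Lagrangian is L = (1/2)(y')^2 + (81/2) y^2.
∂L/∂y = 81y.
∂L/∂y' = y'.
The Euler-Lagrange equation d/dx(∂L/∂y') − ∂L/∂y = 0 becomes:
    y'' - 81 y = 0
General solution: y(x) = A e^(9x) + B e^(-9x), where A and B are arbitrary constants fixed by the endpoint conditions.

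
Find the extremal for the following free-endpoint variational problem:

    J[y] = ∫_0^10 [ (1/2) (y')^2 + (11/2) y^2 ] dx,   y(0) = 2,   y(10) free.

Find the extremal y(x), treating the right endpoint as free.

The Lagrangian L = (1/2) (y')^2 + (11/2) y^2 gives
    ∂L/∂y = 11 y,   ∂L/∂y' = y'.
Euler-Lagrange: y'' − 11 y = 0.
With k = sqrt(11), the general solution is
    y(x) = A cosh(sqrt(11) x) + B sinh(sqrt(11) x).
Fixed left endpoint y(0) = 2 ⇒ A = 2.
The right endpoint x = 10 is free, so the natural (transversality) condition is ∂L/∂y' |_{x=10} = 0, i.e. y'(10) = 0.
Compute y'(x) = A k sinh(k x) + B k cosh(k x), so
    y'(10) = A k sinh(k·10) + B k cosh(k·10) = 0
    ⇒ B = −A tanh(k·10) = − 2 tanh(sqrt(11)·10).
Therefore the extremal is
    y(x) = 2 cosh(sqrt(11) x) − 2 tanh(sqrt(11)·10) sinh(sqrt(11) x).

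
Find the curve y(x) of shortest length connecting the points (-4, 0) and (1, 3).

Arc-length functional: J[y] = ∫ sqrt(1 + (y')^2) dx.
Lagrangian L = sqrt(1 + (y')^2) has no explicit y dependence, so ∂L/∂y = 0 and the Euler-Lagrange equation gives
    d/dx( y' / sqrt(1 + (y')^2) ) = 0  ⇒  y' / sqrt(1 + (y')^2) = const.
Hence y' is constant, so y(x) is affine.
Fitting the endpoints (-4, 0) and (1, 3):
    slope m = (3 − 0) / (1 − (-4)) = 3/5,
    intercept c = 0 − m·(-4) = 12/5.
Extremal: y(x) = (3/5) x + 12/5.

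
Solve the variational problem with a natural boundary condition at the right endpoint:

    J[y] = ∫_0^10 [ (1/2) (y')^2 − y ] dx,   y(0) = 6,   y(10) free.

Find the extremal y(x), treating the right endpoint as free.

The Lagrangian L = (1/2) (y')^2 − y gives
    ∂L/∂y = −1,   ∂L/∂y' = y'.
Euler-Lagrange: d/dx(y') − (−1) = 0, i.e. y'' + 1 = 0, so
    y(x) = −(1/2) x^2 + C1 x + C2.
Fixed left endpoint y(0) = 6 ⇒ C2 = 6.
The right endpoint x = 10 is free, so the natural (transversality) condition is ∂L/∂y' |_{x=10} = 0, i.e. y'(10) = 0.
Compute y'(x) = −1 x + C1, so y'(10) = −10 + C1 = 0 ⇒ C1 = 10.
Therefore the extremal is
    y(x) = −x^2/2 + 10 x + 6.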